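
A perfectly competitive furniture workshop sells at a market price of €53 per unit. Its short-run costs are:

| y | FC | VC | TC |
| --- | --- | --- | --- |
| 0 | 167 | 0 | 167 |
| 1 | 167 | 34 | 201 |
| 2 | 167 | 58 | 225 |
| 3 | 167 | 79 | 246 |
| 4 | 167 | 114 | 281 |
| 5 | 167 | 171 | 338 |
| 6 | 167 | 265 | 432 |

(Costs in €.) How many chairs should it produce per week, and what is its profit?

Compute π = P·y − TC at each output: y=0: -167; y=1: -148; y=2: -119; y=3: -87; y=4: -69; y=5: -73; y=6: -114.
Profit is maximized at y = 4. AVC there is 114/4 = €28.50 ≤ P, so producing beats shutting down (which would give -€167).

y = 4; profit = -€69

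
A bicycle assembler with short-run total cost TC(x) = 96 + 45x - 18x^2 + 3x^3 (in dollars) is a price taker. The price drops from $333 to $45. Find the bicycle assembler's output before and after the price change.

AVC = 45 - 18x + 3x^2, minimized at x = 3 where min AVC = $18. MC = 45 - 36x + 9x^2.
With P = $333 above the shutdown price, P = MC gives x = 8.
At P = $45 ≥ min AVC, set P = MC: x = 4. The firm stays open but cuts output.

Output falls from 8 to 4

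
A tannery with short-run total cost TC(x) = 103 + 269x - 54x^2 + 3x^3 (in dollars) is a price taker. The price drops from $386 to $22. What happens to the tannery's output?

Output falls from 13 to 0 (the firm shuts down)

MC = 269 - 108x + 9x^2; the shutdown threshold is min AVC = $26 (at x = 9).
At P = $386 ≥ min AVC, set P = MC on the rising branch: x = 13.
At P = $22 < min AVC = $26, price no longer covers variable cost at any output, so the firm shuts down: x = 0.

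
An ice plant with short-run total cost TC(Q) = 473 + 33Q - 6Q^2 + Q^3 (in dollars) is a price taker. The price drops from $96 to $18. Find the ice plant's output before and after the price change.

Output falls from 7 to 0 (the firm shuts down)

MC = 33 - 12Q + 3Q^2; the shutdown threshold is min AVC = $24 (at Q = 3).
With P = $96 above the shutdown price, P = MC gives Q = 7.
At P = $18 < min AVC = $24, price no longer covers variable cost at any output, so the firm shuts down: Q = 0.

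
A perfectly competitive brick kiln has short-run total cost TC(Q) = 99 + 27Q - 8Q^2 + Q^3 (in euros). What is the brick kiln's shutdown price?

Short-run supply begins at min AVC. From VC = 27Q - 8Q^2 + Q^3, AVC = 27 - 8Q + Q^2.
At the minimum of AVC, MC = AVC. MC = 27 - 16Q + 3Q^2; setting MC = AVC gives 2Q^2 - 8Q = 0, so Q = 4. min AVC = 11.
For P < €11 the firm produces nothing.

€11 per unit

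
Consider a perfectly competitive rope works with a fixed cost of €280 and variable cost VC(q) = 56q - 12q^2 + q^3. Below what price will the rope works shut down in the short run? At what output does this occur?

The shutdown price is the minimum of AVC. VC = 56q - 12q^2 + q^3, so AVC = 56 - 12q + q^2.
dAVC/dq = -12 + 2q = 0 gives q = 6. min AVC = 56 - 12·6 + 6^2 = 20.
So the shutdown price is €20.

€20 per unit, at q = 6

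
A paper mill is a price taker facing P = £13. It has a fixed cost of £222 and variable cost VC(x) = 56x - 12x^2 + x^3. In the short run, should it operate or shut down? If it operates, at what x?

From TC, MC = TC'(x) = 56 - 24x + 3x^2 and AVC = VC/x = 56 - 12x + x^2.
The AVC parabola has its vertex at x = 12/2 = 6, where AVC = 56 - 12·6 + 6^2 = £20.
P = £13 lies below min AVC = £20; no output level covers variable cost.
Shutting down limits the loss to fixed cost, £222.

Shut down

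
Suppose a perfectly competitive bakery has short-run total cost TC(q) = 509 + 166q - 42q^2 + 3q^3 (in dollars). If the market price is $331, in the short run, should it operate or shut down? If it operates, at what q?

Produce at q = 11

Strip out fixed cost: VC = 166q - 42q^2 + 3q^3. Then AVC = 166 - 42q + 3q^2 and MC = 166 - 84q + 9q^2.
AVC hits its minimum where MC = AVC, at q = 7, giving min AVC = 166 - 42·7 + 3·7^2 = $19.
P = $331 exceeds min AVC = $19, so the firm stays open.
Solving P = MC: -165 - 84q + 9q^2 = 0 ⇒ q = -5/3 or 11. On the upward-sloping branch, q* = 11.
Check: AVC at q = 11 is $67 ≤ P, so revenue covers variable cost.
Profit = P·q − TC = 331·11 − 1246 = $2395.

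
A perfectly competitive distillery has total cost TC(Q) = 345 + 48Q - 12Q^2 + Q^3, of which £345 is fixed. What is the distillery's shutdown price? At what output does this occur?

The shutdown price is the minimum of AVC. VC = 48Q - 12Q^2 + Q^3, so AVC = 48 - 12Q + Q^2.
dAVC/dQ = -12 + 2Q = 0 gives Q = 6. min AVC = 48 - 12·6 + 6^2 = 12.
For P < £12 the firm produces nothing.

£12 per unit, at Q = 6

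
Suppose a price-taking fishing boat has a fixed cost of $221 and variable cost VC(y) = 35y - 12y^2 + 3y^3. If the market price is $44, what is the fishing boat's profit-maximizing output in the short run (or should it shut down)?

From TC, MC = TC'(y) = 35 - 24y + 9y^2 and AVC = VC/y = 35 - 12y + 3y^2.
AVC hits its minimum where MC = AVC, at y = 2, giving min AVC = 35 - 12·2 + 3·2^2 = $23.
P = $44 exceeds min AVC = $23, so the firm stays open.
Solving P = MC: -9 - 24y + 9y^2 = 0 ⇒ y = -1/3 or 3. On the upward-sloping branch, y* = 3.
Check: AVC at y = 3 is $26 ≤ P, so revenue covers variable cost.
Profit = P·y − TC = 44·3 − 299 = -$167, a loss, but smaller than the $221 fixed cost the firm would lose by shutting down.

Produce at y = 3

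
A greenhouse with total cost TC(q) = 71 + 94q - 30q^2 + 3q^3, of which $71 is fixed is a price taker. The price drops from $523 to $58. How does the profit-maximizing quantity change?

Output falls from 11 to 6

MC = 94 - 60q + 9q^2; the shutdown threshold is min AVC = $19 (at q = 5).
At P = $523 ≥ min AVC, set P = MC on the rising branch: q = 11.
At P = $58 ≥ min AVC, set P = MC: q = 6. The firm stays open but cuts output.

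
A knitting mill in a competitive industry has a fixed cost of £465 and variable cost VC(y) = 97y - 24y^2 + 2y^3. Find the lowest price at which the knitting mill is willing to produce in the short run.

£25 per unit

Short-run supply begins at min AVC. From VC = 97y - 24y^2 + 2y^3, AVC = 97 - 24y + 2y^2.
At the minimum of AVC, MC = AVC. MC = 97 - 48y + 6y^2; setting MC = AVC gives 4y^2 - 24y = 0, so y = 6. min AVC = 25.
So the shutdown price is £25.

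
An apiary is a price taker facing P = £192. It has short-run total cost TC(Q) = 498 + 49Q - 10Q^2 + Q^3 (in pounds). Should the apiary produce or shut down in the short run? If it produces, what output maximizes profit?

Produce at Q = 11

Strip out fixed cost: VC = 49Q - 10Q^2 + Q^3. Then AVC = 49 - 10Q + Q^2 and MC = 49 - 20Q + 3Q^2.
AVC hits its minimum where MC = AVC, at Q = 5, giving min AVC = 49 - 10·5 + 5^2 = £24.
Since P = £192 ≥ min AVC = £24, price covers variable cost and the firm should produce.
Solving P = MC: -143 - 20Q + 3Q^2 = 0 ⇒ Q = -13/3 or 11. On the upward-sloping branch, Q* = 11.
Check: AVC at Q = 11 is £60 ≤ P, so revenue covers variable cost.
Profit = P·Q − TC = 192·11 − 1158 = £954.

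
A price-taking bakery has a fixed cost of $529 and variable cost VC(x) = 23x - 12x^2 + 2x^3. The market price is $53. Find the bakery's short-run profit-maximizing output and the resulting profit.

AVC = 23 - 12x + 2x^2 has its minimum $5 at x = 3; price $53 clears that bar, so the firm operates.
With MC = 23 - 24x + 6x^2, P = MC on the upward-sloping part at x* = 5.
TR = 53·5 = 265. TC = 529 + 65 = 594. Profit = 265 − 594 = -$329.
Shutting down would mean losing the fixed cost of $529, so operating at a loss of $329 is better by $200.

Profit = -$329 at x = 5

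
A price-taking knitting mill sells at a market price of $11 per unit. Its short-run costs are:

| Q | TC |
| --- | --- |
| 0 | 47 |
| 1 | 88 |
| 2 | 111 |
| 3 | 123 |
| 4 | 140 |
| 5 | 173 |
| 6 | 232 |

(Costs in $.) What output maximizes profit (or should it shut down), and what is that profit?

Q = 0 (shut down); profit = -$47

Compute π = P·Q − TC at each output: Q=0: -47; Q=1: -77; Q=2: -89; Q=3: -90; Q=4: -96; Q=5: -118; Q=6: -166.
Profit is highest at Q = 0. Equivalently, the lowest AVC in the table is 93/4 ≈ $23.25 at Q = 4, and P = $11 falls below it — price never covers variable cost, so the firm shuts down and loses only its fixed cost.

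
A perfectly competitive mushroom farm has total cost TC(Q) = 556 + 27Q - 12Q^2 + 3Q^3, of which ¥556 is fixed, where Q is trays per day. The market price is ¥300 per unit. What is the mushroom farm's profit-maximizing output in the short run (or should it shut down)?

Produce at Q = 7

Strip out fixed cost: VC = 27Q - 12Q^2 + 3Q^3. Then AVC = 27 - 12Q + 3Q^2 and MC = 27 - 24Q + 9Q^2.
AVC is minimized where dAVC/dQ = -12 + 6Q = 0, at Q = 2; min AVC = 27 - 12·2 + 3·2^2 = ¥15.
Because ¥300 ≥ ¥15, revenue can cover variable cost; the firm operates.
Set P = MC: 300 = 27 - 24Q + 9Q^2 → -273 - 24Q + 9Q^2 = 0. The roots are Q = -13/3 and Q = 7; the profit-maximizing output is on the rising part of MC, so Q* = 7.
Check: AVC at Q = 7 is ¥90 ≤ P, so revenue covers variable cost.
Profit = P·Q − TC = 300·7 − 1186 = ¥914.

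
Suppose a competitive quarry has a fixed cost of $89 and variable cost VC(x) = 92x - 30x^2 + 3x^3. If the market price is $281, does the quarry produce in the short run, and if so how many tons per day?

From TC, MC = TC'(x) = 92 - 60x + 9x^2 and AVC = VC/x = 92 - 30x + 3x^2.
The AVC parabola has its vertex at x = 30/6 = 5, where AVC = 92 - 30·5 + 3·5^2 = $17.
Because $281 ≥ $17, revenue can cover variable cost; the firm operates.
Set P = MC: 281 = 92 - 60x + 9x^2 → -189 - 60x + 9x^2 = 0. The roots are x = -7/3 and x = 9; the profit-maximizing output is on the rising part of MC, so x* = 9.
Check: AVC at x = 9 is $65 ≤ P, so revenue covers variable cost.
Profit = P·x − TC = 281·9 − 674 = $1855.

Produce at x = 9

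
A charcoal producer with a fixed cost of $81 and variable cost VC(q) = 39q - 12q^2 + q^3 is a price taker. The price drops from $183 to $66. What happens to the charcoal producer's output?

Output falls from 12 to 9

AVC = 39 - 12q + q^2, minimized at q = 6 where min AVC = $3. MC = 39 - 24q + 3q^2.
With P = $183 above the shutdown price, P = MC gives q = 12.
At P = $66 ≥ min AVC, set P = MC: q = 9. The firm stays open but cuts output.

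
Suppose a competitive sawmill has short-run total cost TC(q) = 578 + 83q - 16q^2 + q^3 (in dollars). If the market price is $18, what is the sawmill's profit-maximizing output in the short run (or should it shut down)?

Strip out fixed cost: VC = 83q - 16q^2 + q^3. Then AVC = 83 - 16q + q^2 and MC = 83 - 32q + 3q^2.
AVC hits its minimum where MC = AVC, at q = 8, giving min AVC = 83 - 16·8 + 8^2 = $19.
Since P = $18 < min AVC = $19, price fails to cover variable cost at any output.
Best response: produce nothing and absorb the $578 fixed cost.

Shut down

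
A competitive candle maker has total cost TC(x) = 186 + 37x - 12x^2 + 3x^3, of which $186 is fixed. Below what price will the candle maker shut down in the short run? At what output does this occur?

The shutdown price is the minimum of AVC. VC = 37x - 12x^2 + 3x^3, so AVC = 37 - 12x + 3x^2.
dAVC/dx = -12 + 6x = 0 gives x = 2. min AVC = 37 - 12·2 + 3·2^2 = 25.
So the shutdown price is $25.

$25 per unit, at x = 2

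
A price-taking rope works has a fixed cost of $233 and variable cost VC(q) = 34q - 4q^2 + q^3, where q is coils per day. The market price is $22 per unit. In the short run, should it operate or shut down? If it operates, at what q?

Shut down

Strip out fixed cost: VC = 34q - 4q^2 + q^3. Then AVC = 34 - 4q + q^2 and MC = 34 - 8q + 3q^2.
The AVC parabola has its vertex at q = 4/2 = 2, where AVC = 34 - 4·2 + 2^2 = $30.
Since P = $22 < min AVC = $30, price fails to cover variable cost at any output.
The firm minimizes its loss by shutting down and losing only its fixed cost of $233.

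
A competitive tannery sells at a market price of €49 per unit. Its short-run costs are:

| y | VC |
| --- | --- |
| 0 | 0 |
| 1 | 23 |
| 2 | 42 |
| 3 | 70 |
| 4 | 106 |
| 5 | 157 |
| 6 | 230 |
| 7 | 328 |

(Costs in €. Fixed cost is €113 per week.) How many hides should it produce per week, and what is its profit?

Profit at each row (π = 49y − TC): y=0: -113; y=1: -87; y=2: -57; y=3: -36; y=4: -23; y=5: -25; y=6: -49; y=7: -98.
Profit is maximized at y = 4. AVC there is 106/4 = €26.50 ≤ P, so producing beats shutting down (which would give -€113).

y = 4; profit = -€23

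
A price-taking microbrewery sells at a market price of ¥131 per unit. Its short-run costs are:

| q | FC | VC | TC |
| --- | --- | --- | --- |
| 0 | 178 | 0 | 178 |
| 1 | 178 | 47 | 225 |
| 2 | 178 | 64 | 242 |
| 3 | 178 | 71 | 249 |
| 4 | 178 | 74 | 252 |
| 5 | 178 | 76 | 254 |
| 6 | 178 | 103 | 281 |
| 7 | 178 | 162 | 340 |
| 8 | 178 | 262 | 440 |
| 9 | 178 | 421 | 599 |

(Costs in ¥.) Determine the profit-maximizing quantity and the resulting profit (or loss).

q = 8; profit = ¥608

Compute π = P·q − TC at each output: q=0: -178; q=1: -94; q=2: 20; q=3: 144; q=4: 272; q=5: 401; q=6: 505; q=7: 577; q=8: 608; q=9: 580.
Profit is maximized at q = 8. AVC there is 262/8 = ¥32.75 ≤ P, so producing beats shutting down (which would give -¥178).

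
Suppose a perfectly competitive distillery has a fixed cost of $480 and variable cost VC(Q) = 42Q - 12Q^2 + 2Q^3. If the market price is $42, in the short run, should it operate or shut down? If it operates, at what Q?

Produce at Q = 4

Strip out fixed cost: VC = 42Q - 12Q^2 + 2Q^3. Then AVC = 42 - 12Q + 2Q^2 and MC = 42 - 24Q + 6Q^2.
AVC is minimized where dAVC/dQ = -12 + 4Q = 0, at Q = 3; min AVC = 42 - 12·3 + 2·3^2 = $24.
Because $42 ≥ $24, revenue can cover variable cost; the firm operates.
Solving P = MC: -24Q + 6Q^2 = 0 ⇒ Q = 0 or 4. On the upward-sloping branch, Q* = 4.
Check: AVC at Q = 4 is $26 ≤ P, so revenue covers variable cost.
Profit = P·Q − TC = 42·4 − 584 = -$416, a loss, but smaller than the $480 fixed cost the firm would lose by shutting down.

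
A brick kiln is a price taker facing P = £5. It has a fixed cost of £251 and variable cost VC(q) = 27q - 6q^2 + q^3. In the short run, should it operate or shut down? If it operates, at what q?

Shut down

Strip out fixed cost: VC = 27q - 6q^2 + q^3. Then AVC = 27 - 6q + q^2 and MC = 27 - 12q + 3q^2.
The AVC parabola has its vertex at q = 6/2 = 3, where AVC = 27 - 6·3 + 3^2 = £18.
With P < min AVC (£5 < £18), every unit sold adds to the loss.
Best response: produce nothing and absorb the £251 fixed cost.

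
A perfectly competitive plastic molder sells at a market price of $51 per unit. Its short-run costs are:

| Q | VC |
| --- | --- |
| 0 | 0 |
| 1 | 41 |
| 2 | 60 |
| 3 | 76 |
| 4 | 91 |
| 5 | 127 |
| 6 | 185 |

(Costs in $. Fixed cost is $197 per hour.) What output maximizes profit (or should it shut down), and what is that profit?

Q = 5; profit = -$69

Profit at each row (π = 51Q − TC): Q=0: -197; Q=1: -187; Q=2: -155; Q=3: -120; Q=4: -84; Q=5: -69; Q=6: -76.
Profit is maximized at Q = 5. AVC there is 127/5 = $25.40 ≤ P, so producing beats shutting down (which would give -$197).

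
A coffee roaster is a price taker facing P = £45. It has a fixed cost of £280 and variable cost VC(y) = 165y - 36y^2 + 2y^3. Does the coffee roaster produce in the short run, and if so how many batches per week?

Produce at y = 10

Variable cost is VC = 165y - 36y^2 + 2y^3, so AVC = VC/y = 165 - 36y + 2y^2 and MC = dTC/dy = 165 - 72y + 6y^2.
AVC hits its minimum where MC = AVC, at y = 9, giving min AVC = 165 - 36·9 + 2·9^2 = £3.
Because £45 ≥ £3, revenue can cover variable cost; the firm operates.
P = MC gives 120 - 72y + 6y^2 = 0, with roots 2 and 10. Take the larger (rising MC): y* = 10.
Check: AVC at y = 10 is £5 ≤ P, so revenue covers variable cost.
Profit = P·y − TC = 45·10 − 330 = £120.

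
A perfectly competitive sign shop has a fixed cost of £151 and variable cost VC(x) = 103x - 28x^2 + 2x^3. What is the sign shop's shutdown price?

Short-run supply begins at min AVC. From VC = 103x - 28x^2 + 2x^3, AVC = 103 - 28x + 2x^2.
At the minimum of AVC, MC = AVC. MC = 103 - 56x + 6x^2; setting MC = AVC gives 4x^2 - 28x = 0, so x = 7. min AVC = 5.
So the shutdown price is £5.

£5 per unit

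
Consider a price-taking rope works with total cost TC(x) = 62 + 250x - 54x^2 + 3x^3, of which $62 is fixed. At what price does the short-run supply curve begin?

$7 per unit

Short-run supply begins at min AVC. From VC = 250x - 54x^2 + 3x^3, AVC = 250 - 54x + 3x^2.
dAVC/dx = -54 + 6x = 0 gives x = 9. min AVC = 250 - 54·9 + 3·9^2 = 7.
So the shutdown price is $7.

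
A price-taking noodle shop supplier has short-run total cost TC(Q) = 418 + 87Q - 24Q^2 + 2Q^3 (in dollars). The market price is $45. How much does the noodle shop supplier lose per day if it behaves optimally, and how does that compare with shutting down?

AVC = 87 - 24Q + 2Q^2; min AVC = $15 at Q = 6. Since P = $45 ≥ min AVC, the firm produces.
With MC = 87 - 48Q + 6Q^2, P = MC on the upward-sloping part at Q* = 7.
TR = 45·7 = 315. TC = 418 + 119 = 537. Profit = 315 − 537 = -$222.
By producing, the firm covers all variable cost plus $196 of fixed cost; shutting down would lose the full $418.

Profit = -$222 at Q = 7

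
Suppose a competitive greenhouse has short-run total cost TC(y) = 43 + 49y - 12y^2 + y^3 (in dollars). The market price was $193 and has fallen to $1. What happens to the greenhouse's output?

AVC = 49 - 12y + y^2, minimized at y = 6 where min AVC = $13. MC = 49 - 24y + 3y^2.
At P = $193 ≥ min AVC, set P = MC on the rising branch: y = 12.
At P = $1 < min AVC = $13, price no longer covers variable cost at any output, so the firm shuts down: y = 0.

Output falls from 12 to 0 (the firm shuts down)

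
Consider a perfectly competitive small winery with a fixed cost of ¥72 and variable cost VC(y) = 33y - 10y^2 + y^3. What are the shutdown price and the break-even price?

Shutdown price = ¥8; break-even price = ¥21

AVC = 33 - 10y + y^2; minimized at y = 5, giving min AVC = ¥8. That is the shutdown price.
ATC = 72/y + 33 - 10y + y^2. Setting dATC/dy = −72/y^2 − 10 + 2y = 0 gives y = 6 (since 2·6^3 − 10·6^2 = 72).
min ATC = 72/6 + 33 − 10·6 + 6^2 = ¥21. That is the break-even price.
For ¥8 ≤ P < ¥21 the firm produces at a loss; below ¥8 it shuts down.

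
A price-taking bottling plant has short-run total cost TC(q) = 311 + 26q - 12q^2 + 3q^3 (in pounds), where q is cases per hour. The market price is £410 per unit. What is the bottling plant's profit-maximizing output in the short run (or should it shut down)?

From TC, MC = TC'(q) = 26 - 24q + 9q^2 and AVC = VC/q = 26 - 12q + 3q^2.
AVC hits its minimum where MC = AVC, at q = 2, giving min AVC = 26 - 12·2 + 3·2^2 = £14.
Since P = £410 ≥ min AVC = £14, price covers variable cost and the firm should produce.
P = MC gives -384 - 24q + 9q^2 = 0, with roots -16/3 and 8. Take the larger (rising MC): q* = 8.
Check: AVC at q = 8 is £122 ≤ P, so revenue covers variable cost.
Profit = P·q − TC = 410·8 − 1287 = £1993.

Produce at q = 8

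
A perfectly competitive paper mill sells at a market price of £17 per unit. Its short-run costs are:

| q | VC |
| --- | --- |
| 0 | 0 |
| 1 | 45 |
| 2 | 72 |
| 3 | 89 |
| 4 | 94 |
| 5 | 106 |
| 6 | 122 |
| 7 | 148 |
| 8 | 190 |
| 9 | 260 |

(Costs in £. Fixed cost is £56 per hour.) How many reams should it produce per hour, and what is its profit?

Profit at each row (π = 17q − TC): q=0: -56; q=1: -84; q=2: -94; q=3: -94; q=4: -82; q=5: -77; q=6: -76; q=7: -85; q=8: -110; q=9: -163.
Profit is highest at q = 0. Equivalently, the lowest AVC in the table is 122/6 ≈ £20.33 at q = 6, and P = £17 falls below it — price never covers variable cost, so the firm shuts down and loses only its fixed cost.

q = 0 (shut down); profit = -£56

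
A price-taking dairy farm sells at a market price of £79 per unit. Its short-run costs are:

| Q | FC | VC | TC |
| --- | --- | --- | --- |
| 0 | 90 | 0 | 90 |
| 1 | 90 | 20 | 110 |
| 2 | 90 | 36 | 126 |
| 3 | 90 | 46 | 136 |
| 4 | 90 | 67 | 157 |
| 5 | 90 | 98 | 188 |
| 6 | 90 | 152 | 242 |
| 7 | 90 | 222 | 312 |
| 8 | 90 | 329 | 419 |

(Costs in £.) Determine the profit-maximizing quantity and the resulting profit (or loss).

Tabulate TR − TC: Q=0: -90; Q=1: -31; Q=2: 32; Q=3: 101; Q=4: 159; Q=5: 207; Q=6: 232; Q=7: 241; Q=8: 213.
Profit is maximized at Q = 7. AVC there is 222/7 = £31.71 ≤ P, so producing beats shutting down (which would give -£90).

Q = 7; profit = £241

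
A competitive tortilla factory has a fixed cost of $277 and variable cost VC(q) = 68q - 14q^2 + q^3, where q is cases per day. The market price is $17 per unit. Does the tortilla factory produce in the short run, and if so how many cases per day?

Variable cost is VC = 68q - 14q^2 + q^3, so AVC = VC/q = 68 - 14q + q^2 and MC = dTC/dq = 68 - 28q + 3q^2.
AVC hits its minimum where MC = AVC, at q = 7, giving min AVC = 68 - 14·7 + 7^2 = $19.
With P < min AVC ($17 < $19), every unit sold adds to the loss.
The firm minimizes its loss by shutting down and losing only its fixed cost of $277.

Shut down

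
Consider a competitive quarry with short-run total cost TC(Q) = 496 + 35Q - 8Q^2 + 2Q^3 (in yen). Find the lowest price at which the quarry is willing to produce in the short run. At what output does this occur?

¥27 per unit, at Q = 2

Short-run supply begins at min AVC. From VC = 35Q - 8Q^2 + 2Q^3, AVC = 35 - 8Q + 2Q^2.
At the minimum of AVC, MC = AVC. MC = 35 - 16Q + 6Q^2; setting MC = AVC gives 4Q^2 - 8Q = 0, so Q = 2. min AVC = 27.
The firm shuts down for any P below ¥27.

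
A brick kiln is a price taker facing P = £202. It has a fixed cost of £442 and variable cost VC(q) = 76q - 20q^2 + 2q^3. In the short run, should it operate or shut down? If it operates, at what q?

Produce at q = 9

From TC, MC = TC'(q) = 76 - 40q + 6q^2 and AVC = VC/q = 76 - 20q + 2q^2.
AVC is minimized where dAVC/dq = -20 + 4q = 0, at q = 5; min AVC = 76 - 20·5 + 2·5^2 = £26.
P = £202 exceeds min AVC = £26, so the firm stays open.
Solving P = MC: -126 - 40q + 6q^2 = 0 ⇒ q = -7/3 or 9. On the upward-sloping branch, q* = 9.
Check: AVC at q = 9 is £58 ≤ P, so revenue covers variable cost.
Profit = P·q − TC = 202·9 − 964 = £854.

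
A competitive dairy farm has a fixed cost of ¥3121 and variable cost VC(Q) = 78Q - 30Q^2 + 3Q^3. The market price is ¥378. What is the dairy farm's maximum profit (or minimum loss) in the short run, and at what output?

AVC = 78 - 30Q + 3Q^2 has its minimum ¥3 at Q = 5; price ¥378 clears that bar, so the firm operates.
MC = 78 - 60Q + 9Q^2. Setting P = MC and taking the root on the rising branch gives Q* = 10.
TR = 378·10 = 3780. TC = 3121 + 780 = 3901. Profit = 3780 − 3901 = -¥121.
That loss of ¥121 beats the ¥3121 the firm would lose by shutting down; producing recovers ¥3000 of fixed cost.

Profit = -¥121 at Q = 10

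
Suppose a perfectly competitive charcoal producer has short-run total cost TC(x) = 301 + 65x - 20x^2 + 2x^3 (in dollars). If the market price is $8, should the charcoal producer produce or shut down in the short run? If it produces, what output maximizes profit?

Shut down

Strip out fixed cost: VC = 65x - 20x^2 + 2x^3. Then AVC = 65 - 20x + 2x^2 and MC = 65 - 40x + 6x^2.
The AVC parabola has its vertex at x = 20/4 = 5, where AVC = 65 - 20·5 + 2·5^2 = $15.
Since P = $8 < min AVC = $15, price fails to cover variable cost at any output.
Shutting down limits the loss to fixed cost, $301.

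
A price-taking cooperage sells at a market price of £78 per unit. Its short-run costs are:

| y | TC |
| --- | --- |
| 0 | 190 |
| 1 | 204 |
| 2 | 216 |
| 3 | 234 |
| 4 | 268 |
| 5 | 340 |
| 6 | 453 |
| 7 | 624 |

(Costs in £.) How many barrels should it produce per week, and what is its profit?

y = 5; profit = £50

Compute π = P·y − TC at each output: y=0: -190; y=1: -126; y=2: -60; y=3: 0; y=4: 44; y=5: 50; y=6: 15; y=7: -78.
Profit is maximized at y = 5. AVC there is 150/5 = £30 ≤ P, so producing beats shutting down (which would give -£190).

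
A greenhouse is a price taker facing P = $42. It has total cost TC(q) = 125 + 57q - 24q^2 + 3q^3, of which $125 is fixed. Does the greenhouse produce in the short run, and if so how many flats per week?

Produce at q = 5

From TC, MC = TC'(q) = 57 - 48q + 9q^2 and AVC = VC/q = 57 - 24q + 3q^2.
AVC hits its minimum where MC = AVC, at q = 4, giving min AVC = 57 - 24·4 + 3·4^2 = $9.
P = $42 exceeds min AVC = $9, so the firm stays open.
Solving P = MC: 15 - 48q + 9q^2 = 0 ⇒ q = 1/3 or 5. On the upward-sloping branch, q* = 5.
Check: AVC at q = 5 is $12 ≤ P, so revenue covers variable cost.
Profit = P·q − TC = 42·5 − 185 = $25.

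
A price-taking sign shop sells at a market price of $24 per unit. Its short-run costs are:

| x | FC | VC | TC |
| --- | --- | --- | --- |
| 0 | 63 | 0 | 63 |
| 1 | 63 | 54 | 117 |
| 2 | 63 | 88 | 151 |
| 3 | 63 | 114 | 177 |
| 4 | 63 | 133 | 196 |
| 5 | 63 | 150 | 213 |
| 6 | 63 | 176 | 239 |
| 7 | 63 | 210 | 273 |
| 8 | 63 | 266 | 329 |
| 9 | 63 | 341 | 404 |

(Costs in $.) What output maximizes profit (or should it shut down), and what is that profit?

Compute π = P·x − TC at each output: x=0: -63; x=1: -93; x=2: -103; x=3: -105; x=4: -100; x=5: -93; x=6: -95; x=7: -105; x=8: -137; x=9: -188.
Profit is highest at x = 0. Equivalently, the lowest AVC in the table is 176/6 ≈ $29.33 at x = 6, and P = $24 falls below it — price never covers variable cost, so the firm shuts down and loses only its fixed cost.

x = 0 (shut down); profit = -$63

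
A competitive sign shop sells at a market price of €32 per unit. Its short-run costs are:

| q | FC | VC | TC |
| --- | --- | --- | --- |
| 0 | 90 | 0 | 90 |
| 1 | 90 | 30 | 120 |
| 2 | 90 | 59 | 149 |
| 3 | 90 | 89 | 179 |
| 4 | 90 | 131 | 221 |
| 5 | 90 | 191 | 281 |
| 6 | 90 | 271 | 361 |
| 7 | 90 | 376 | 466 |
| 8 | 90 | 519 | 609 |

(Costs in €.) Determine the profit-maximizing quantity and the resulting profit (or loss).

q = 3; profit = -€83

Profit at each row (π = 32q − TC): q=0: -90; q=1: -88; q=2: -85; q=3: -83; q=4: -93; q=5: -121; q=6: -169; q=7: -242; q=8: -353.
Profit is maximized at q = 3. AVC there is 89/3 = €29.67 ≤ P, so producing beats shutting down (which would give -€90).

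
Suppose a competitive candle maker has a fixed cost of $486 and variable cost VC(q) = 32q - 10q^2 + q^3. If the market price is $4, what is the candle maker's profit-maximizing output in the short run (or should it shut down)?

Shut down

From TC, MC = TC'(q) = 32 - 20q + 3q^2 and AVC = VC/q = 32 - 10q + q^2.
The AVC parabola has its vertex at q = 10/2 = 5, where AVC = 32 - 10·5 + 5^2 = $7.
P = $4 lies below min AVC = $7; no output level covers variable cost.
Shutting down limits the loss to fixed cost, $486.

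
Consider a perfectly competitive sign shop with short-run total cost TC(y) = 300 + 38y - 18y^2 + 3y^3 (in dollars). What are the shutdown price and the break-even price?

Shutdown price = $11; break-even price = $83

Shutdown price = min AVC. AVC = 38 - 18y + 3y^2, with vertex at y = 3 and minimum $11.
ATC = 300/y + 38 - 18y + 3y^2. Setting dATC/dy = −300/y^2 − 18 + 6y = 0 gives y = 5 (since 6·5^3 − 18·5^2 = 300).
min ATC = 300/5 + 38 − 18·5 + 3·5^2 = $83. That is the break-even price.
For $11 ≤ P < $83 the firm produces at a loss; below $11 it shuts down.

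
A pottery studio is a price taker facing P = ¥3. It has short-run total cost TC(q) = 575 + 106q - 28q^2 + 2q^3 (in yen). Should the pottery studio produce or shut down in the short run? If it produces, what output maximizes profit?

Variable cost is VC = 106q - 28q^2 + 2q^3, so AVC = VC/q = 106 - 28q + 2q^2 and MC = dTC/dq = 106 - 56q + 6q^2.
AVC is minimized where dAVC/dq = -28 + 4q = 0, at q = 7; min AVC = 106 - 28·7 + 2·7^2 = ¥8.
P = ¥3 lies below min AVC = ¥8; no output level covers variable cost.
The firm minimizes its loss by shutting down and losing only its fixed cost of ¥575.

Shut down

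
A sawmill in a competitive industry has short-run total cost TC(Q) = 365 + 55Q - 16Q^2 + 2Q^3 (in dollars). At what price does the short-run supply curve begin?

$23 per unit

Short-run supply begins at min AVC. From VC = 55Q - 16Q^2 + 2Q^3, AVC = 55 - 16Q + 2Q^2.
dAVC/dQ = -16 + 4Q = 0 gives Q = 4. min AVC = 55 - 16·4 + 2·4^2 = 23.
The firm shuts down for any P below $23.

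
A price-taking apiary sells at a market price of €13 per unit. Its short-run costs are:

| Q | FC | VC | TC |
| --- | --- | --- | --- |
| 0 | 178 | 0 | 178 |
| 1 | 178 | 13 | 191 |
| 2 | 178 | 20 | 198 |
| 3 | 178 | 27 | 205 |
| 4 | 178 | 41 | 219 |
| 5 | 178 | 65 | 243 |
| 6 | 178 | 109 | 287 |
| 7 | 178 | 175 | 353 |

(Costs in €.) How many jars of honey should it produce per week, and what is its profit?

Q = 3; profit = -€166

Profit at each row (π = 13Q − TC): Q=0: -178; Q=1: -178; Q=2: -172; Q=3: -166; Q=4: -167; Q=5: -178; Q=6: -209; Q=7: -262.
Profit is maximized at Q = 3. AVC there is 27/3 = €9 ≤ P, so producing beats shutting down (which would give -€178).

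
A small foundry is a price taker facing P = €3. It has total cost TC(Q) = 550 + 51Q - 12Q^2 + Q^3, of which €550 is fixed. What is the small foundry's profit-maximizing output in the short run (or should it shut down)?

Variable cost is VC = 51Q - 12Q^2 + Q^3, so AVC = VC/Q = 51 - 12Q + Q^2 and MC = dTC/dQ = 51 - 24Q + 3Q^2.
AVC hits its minimum where MC = AVC, at Q = 6, giving min AVC = 51 - 12·6 + 6^2 = €15.
Since P = €3 < min AVC = €15, price fails to cover variable cost at any output.
Best response: produce nothing and absorb the €550 fixed cost.

Shut down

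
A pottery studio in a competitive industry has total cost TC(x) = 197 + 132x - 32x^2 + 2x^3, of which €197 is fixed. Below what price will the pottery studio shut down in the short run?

Short-run supply begins at min AVC. From VC = 132x - 32x^2 + 2x^3, AVC = 132 - 32x + 2x^2.
At the minimum of AVC, MC = AVC. MC = 132 - 64x + 6x^2; setting MC = AVC gives 4x^2 - 32x = 0, so x = 8. min AVC = 4.
So the shutdown price is €4.

€4 per unit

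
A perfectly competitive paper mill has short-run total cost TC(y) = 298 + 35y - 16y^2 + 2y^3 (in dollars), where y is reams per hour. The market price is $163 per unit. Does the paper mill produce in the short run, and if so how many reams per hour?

From TC, MC = TC'(y) = 35 - 32y + 6y^2 and AVC = VC/y = 35 - 16y + 2y^2.
AVC hits its minimum where MC = AVC, at y = 4, giving min AVC = 35 - 16·4 + 2·4^2 = $3.
P = $163 exceeds min AVC = $3, so the firm stays open.
Solving P = MC: -128 - 32y + 6y^2 = 0 ⇒ y = -8/3 or 8. On the upward-sloping branch, y* = 8.
Check: AVC at y = 8 is $35 ≤ P, so revenue covers variable cost.
Profit = P·y − TC = 163·8 − 578 = $726.

Produce at y = 8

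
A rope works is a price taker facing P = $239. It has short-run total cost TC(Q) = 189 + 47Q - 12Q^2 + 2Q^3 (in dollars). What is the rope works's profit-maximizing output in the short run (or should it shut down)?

From TC, MC = TC'(Q) = 47 - 24Q + 6Q^2 and AVC = VC/Q = 47 - 12Q + 2Q^2.
AVC hits its minimum where MC = AVC, at Q = 3, giving min AVC = 47 - 12·3 + 2·3^2 = $29.
P = $239 exceeds min AVC = $29, so the firm stays open.
P = MC gives -192 - 24Q + 6Q^2 = 0, with roots -4 and 8. Take the larger (rising MC): Q* = 8.
Check: AVC at Q = 8 is $79 ≤ P, so revenue covers variable cost.
Profit = P·Q − TC = 239·8 − 821 = $1091.

Produce at Q = 8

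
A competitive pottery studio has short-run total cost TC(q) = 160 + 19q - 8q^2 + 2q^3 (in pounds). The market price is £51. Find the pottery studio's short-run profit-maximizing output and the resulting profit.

Profit = -£32 at q = 4

AVC = 19 - 8q + 2q^2 has its minimum £11 at q = 2; price £51 clears that bar, so the firm operates.
MC = 19 - 16q + 6q^2. Setting P = MC and taking the root on the rising branch gives q* = 4.
TR = 51·4 = 204. TC = 160 + 76 = 236. Profit = 204 − 236 = -£32.
Shutting down would mean losing the fixed cost of £160, so operating at a loss of £32 is better by £128.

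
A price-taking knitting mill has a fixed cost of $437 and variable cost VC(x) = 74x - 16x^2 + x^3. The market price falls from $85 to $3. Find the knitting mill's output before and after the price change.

Output falls from 11 to 0 (the firm shuts down)

MC = 74 - 32x + 3x^2; the shutdown threshold is min AVC = $10 (at x = 8).
At P = $85 ≥ min AVC, set P = MC on the rising branch: x = 11.
At P = $3 < min AVC = $10, price no longer covers variable cost at any output, so the firm shuts down: x = 0.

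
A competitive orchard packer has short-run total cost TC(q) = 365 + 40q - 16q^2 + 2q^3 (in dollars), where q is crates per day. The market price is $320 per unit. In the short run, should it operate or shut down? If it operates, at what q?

Strip out fixed cost: VC = 40q - 16q^2 + 2q^3. Then AVC = 40 - 16q + 2q^2 and MC = 40 - 32q + 6q^2.
AVC is minimized where dAVC/dq = -16 + 4q = 0, at q = 4; min AVC = 40 - 16·4 + 2·4^2 = $8.
Because $320 ≥ $8, revenue can cover variable cost; the firm operates.
P = MC gives -280 - 32q + 6q^2 = 0, with roots -14/3 and 10. Take the larger (rising MC): q* = 10.
Check: AVC at q = 10 is $80 ≤ P, so revenue covers variable cost.
Profit = P·q − TC = 320·10 − 1165 = $2035.

Produce at q = 10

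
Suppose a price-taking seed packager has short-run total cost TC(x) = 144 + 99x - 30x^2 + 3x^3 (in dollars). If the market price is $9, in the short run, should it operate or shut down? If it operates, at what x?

Shut down

From TC, MC = TC'(x) = 99 - 60x + 9x^2 and AVC = VC/x = 99 - 30x + 3x^2.
AVC is minimized where dAVC/dx = -30 + 6x = 0, at x = 5; min AVC = 99 - 30·5 + 3·5^2 = $24.
With P < min AVC ($9 < $24), every unit sold adds to the loss.
The firm minimizes its loss by shutting down and losing only its fixed cost of $144.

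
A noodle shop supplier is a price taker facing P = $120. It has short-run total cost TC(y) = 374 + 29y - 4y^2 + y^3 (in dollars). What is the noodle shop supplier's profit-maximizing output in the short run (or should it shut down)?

From TC, MC = TC'(y) = 29 - 8y + 3y^2 and AVC = VC/y = 29 - 4y + y^2.
AVC hits its minimum where MC = AVC, at y = 2, giving min AVC = 29 - 4·2 + 2^2 = $25.
Because $120 ≥ $25, revenue can cover variable cost; the firm operates.
Set P = MC: 120 = 29 - 8y + 3y^2 → -91 - 8y + 3y^2 = 0. The roots are y = -13/3 and y = 7; the profit-maximizing output is on the rising part of MC, so y* = 7.
Check: AVC at y = 7 is $50 ≤ P, so revenue covers variable cost.
Profit = P·y − TC = 120·7 − 724 = $116.

Produce at y = 7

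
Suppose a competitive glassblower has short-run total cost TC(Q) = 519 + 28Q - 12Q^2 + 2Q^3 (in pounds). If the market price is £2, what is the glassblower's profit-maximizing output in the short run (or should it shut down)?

From TC, MC = TC'(Q) = 28 - 24Q + 6Q^2 and AVC = VC/Q = 28 - 12Q + 2Q^2.
AVC is minimized where dAVC/dQ = -12 + 4Q = 0, at Q = 3; min AVC = 28 - 12·3 + 2·3^2 = £10.
With P < min AVC (£2 < £10), every unit sold adds to the loss.
Shutting down limits the loss to fixed cost, £519.

Shut down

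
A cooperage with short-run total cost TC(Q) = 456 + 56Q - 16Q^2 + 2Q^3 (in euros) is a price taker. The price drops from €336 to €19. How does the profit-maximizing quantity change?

Output falls from 10 to 0 (the firm shuts down)

AVC = 56 - 16Q + 2Q^2, minimized at Q = 4 where min AVC = €24. MC = 56 - 32Q + 6Q^2.
With P = €336 above the shutdown price, P = MC gives Q = 10.
At P = €19 < min AVC = €24, price no longer covers variable cost at any output, so the firm shuts down: Q = 0.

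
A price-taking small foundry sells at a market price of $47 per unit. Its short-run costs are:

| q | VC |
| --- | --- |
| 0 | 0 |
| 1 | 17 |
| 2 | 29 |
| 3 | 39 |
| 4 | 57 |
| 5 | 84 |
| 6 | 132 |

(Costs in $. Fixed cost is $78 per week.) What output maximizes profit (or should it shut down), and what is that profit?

q = 5; profit = $73

Compute π = P·q − TC at each output: q=0: -78; q=1: -48; q=2: -13; q=3: 24; q=4: 53; q=5: 73; q=6: 72.
Profit is maximized at q = 5. AVC there is 84/5 = $16.80 ≤ P, so producing beats shutting down (which would give -$78).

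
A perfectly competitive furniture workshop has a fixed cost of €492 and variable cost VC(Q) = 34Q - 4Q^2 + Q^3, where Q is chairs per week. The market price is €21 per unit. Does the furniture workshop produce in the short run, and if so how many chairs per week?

Shut down

From TC, MC = TC'(Q) = 34 - 8Q + 3Q^2 and AVC = VC/Q = 34 - 4Q + Q^2.
The AVC parabola has its vertex at Q = 4/2 = 2, where AVC = 34 - 4·2 + 2^2 = €30.
P = €21 lies below min AVC = €30; no output level covers variable cost.
The firm minimizes its loss by shutting down and losing only its fixed cost of €492.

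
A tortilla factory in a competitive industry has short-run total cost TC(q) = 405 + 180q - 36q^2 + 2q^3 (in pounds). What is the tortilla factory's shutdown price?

£18 per unit

Short-run supply begins at min AVC. From VC = 180q - 36q^2 + 2q^3, AVC = 180 - 36q + 2q^2.
dAVC/dq = -36 + 4q = 0 gives q = 9. min AVC = 180 - 36·9 + 2·9^2 = 18.
For P < £18 the firm produces nothing.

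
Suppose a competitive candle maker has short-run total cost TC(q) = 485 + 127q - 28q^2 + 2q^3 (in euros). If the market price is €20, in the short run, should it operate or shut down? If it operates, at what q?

From TC, MC = TC'(q) = 127 - 56q + 6q^2 and AVC = VC/q = 127 - 28q + 2q^2.
The AVC parabola has its vertex at q = 28/4 = 7, where AVC = 127 - 28·7 + 2·7^2 = €29.
With P < min AVC (€20 < €29), every unit sold adds to the loss.
Best response: produce nothing and absorb the €485 fixed cost.

Shut down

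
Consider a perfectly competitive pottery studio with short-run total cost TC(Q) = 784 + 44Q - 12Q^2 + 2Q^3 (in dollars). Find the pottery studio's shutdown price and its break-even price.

Shutdown price = $26; break-even price = $170

Shutdown price = min AVC. AVC = 44 - 12Q + 2Q^2, with vertex at Q = 3 and minimum $26.
ATC = 784/Q + 44 - 12Q + 2Q^2. Setting dATC/dQ = −784/Q^2 − 12 + 4Q = 0 gives Q = 7 (since 4·7^3 − 12·7^2 = 784).
min ATC = 784/7 + 44 − 12·7 + 2·7^2 = $170. That is the break-even price.
For $26 ≤ P < $170 the firm produces at a loss; below $26 it shuts down.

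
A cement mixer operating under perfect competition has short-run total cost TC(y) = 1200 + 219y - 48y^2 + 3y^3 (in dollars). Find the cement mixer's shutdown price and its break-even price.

AVC = 219 - 48y + 3y^2; minimized at y = 8, giving min AVC = $27. That is the shutdown price.
ATC = 1200/y + 219 - 48y + 3y^2. Setting dATC/dy = −1200/y^2 − 48 + 6y = 0 gives y = 10 (since 6·10^3 − 48·10^2 = 1200).
min ATC = 1200/10 + 219 − 48·10 + 3·10^2 = $159. That is the break-even price.
Between these two prices the firm operates at a loss; above $159 it earns a profit.

Shutdown price = $27; break-even price = $159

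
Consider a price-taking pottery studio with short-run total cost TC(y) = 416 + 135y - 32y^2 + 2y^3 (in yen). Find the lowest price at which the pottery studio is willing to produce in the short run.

¥7 per unit

Short-run supply begins at min AVC. From VC = 135y - 32y^2 + 2y^3, AVC = 135 - 32y + 2y^2.
dAVC/dy = -32 + 4y = 0 gives y = 8. min AVC = 135 - 32·8 + 2·8^2 = 7.
So the shutdown price is ¥7.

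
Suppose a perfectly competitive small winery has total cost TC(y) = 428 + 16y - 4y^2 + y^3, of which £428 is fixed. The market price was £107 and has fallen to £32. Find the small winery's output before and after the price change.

Output falls from 7 to 4

AVC = 16 - 4y + y^2, minimized at y = 2 where min AVC = £12. MC = 16 - 8y + 3y^2.
At P = £107 ≥ min AVC, set P = MC on the rising branch: y = 7.
At P = £32 ≥ min AVC, set P = MC: y = 4. The firm stays open but cuts output.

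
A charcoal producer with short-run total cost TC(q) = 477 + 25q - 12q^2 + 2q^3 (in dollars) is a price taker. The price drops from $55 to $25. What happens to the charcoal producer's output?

Output falls from 5 to 4

MC = 25 - 24q + 6q^2; the shutdown threshold is min AVC = $7 (at q = 3).
With P = $55 above the shutdown price, P = MC gives q = 5.
At P = $25 ≥ min AVC, set P = MC: q = 4. The firm stays open but cuts output.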